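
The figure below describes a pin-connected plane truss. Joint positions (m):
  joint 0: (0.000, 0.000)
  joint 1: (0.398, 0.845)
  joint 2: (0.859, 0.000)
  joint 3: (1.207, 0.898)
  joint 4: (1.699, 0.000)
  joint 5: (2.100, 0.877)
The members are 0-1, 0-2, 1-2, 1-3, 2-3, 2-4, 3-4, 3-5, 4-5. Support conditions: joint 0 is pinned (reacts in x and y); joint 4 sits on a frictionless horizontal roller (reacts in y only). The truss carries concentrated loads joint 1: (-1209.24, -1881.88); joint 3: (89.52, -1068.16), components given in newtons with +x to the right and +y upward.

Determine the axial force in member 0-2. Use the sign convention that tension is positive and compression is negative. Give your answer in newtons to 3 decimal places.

N=6 nodes, M=9 members, R=3 reactions → 2N=12, M+R=12
member 0 (0-1): L=0.9340, (cx,cy)=(0.4261,0.9047)
member 1 (0-2): L=0.8590, (cx,cy)=(1.0000,0.0000)
member 2 (1-2): L=0.9626, (cx,cy)=(0.4789,-0.8779)
member 3 (1-3): L=0.8107, (cx,cy)=(0.9979,0.0654)
member 4 (2-3): L=0.9631, (cx,cy)=(0.3613,0.9324)
member 5 (2-4): L=0.8400, (cx,cy)=(1.0000,0.0000)
member 6 (3-4): L=1.0239, (cx,cy)=(0.4805,-0.8770)
member 7 (3-5): L=0.8932, (cx,cy)=(0.9997,-0.0235)
member 8 (4-5): L=0.9643, (cx,cy)=(0.4158,0.9094)
solve A·x = −loads:
  F[0-1] = -2547.2861 N (compression)
  F[0-2] = -34.3052 N (compression)
  F[1-2] = +473.6893 N (tension)
  F[1-3] = -103.2573 N (compression)
  F[2-3] = -445.9634 N (compression)
  F[2-4] = +353.7025 N (tension)
  F[3-4] = -736.1233 N (compression)
  F[3-5] = -0.0000 N (tension)
  F[4-5] = +0.0000 N (tension)
  Rx@0 = +1119.7200 N
  Ry@0 = +2304.4611 N
  Ry@4 = +645.5789 N

-34.305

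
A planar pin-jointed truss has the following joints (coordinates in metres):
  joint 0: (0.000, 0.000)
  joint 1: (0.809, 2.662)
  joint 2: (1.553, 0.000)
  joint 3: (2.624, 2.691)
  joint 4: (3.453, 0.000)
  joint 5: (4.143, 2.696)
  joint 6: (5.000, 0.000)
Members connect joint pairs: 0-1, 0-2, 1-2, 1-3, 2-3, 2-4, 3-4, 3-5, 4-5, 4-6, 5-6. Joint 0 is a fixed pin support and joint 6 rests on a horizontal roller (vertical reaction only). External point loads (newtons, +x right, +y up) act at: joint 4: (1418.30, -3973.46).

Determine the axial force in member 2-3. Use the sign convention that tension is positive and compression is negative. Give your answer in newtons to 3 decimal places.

N=7 nodes, M=11 members, R=3 reactions → 2N=14, M+R=14
member 0 (0-1): L=2.7822, (cx,cy)=(0.2908,0.9568)
member 1 (0-2): L=1.5530, (cx,cy)=(1.0000,0.0000)
member 2 (1-2): L=2.7640, (cx,cy)=(0.2692,-0.9631)
member 3 (1-3): L=1.8152, (cx,cy)=(0.9999,0.0160)
member 4 (2-3): L=2.8963, (cx,cy)=(0.3698,0.9291)
member 5 (2-4): L=1.9000, (cx,cy)=(1.0000,0.0000)
member 6 (3-4): L=2.8158, (cx,cy)=(0.2944,-0.9557)
member 7 (3-5): L=1.5190, (cx,cy)=(1.0000,0.0033)
member 8 (4-5): L=2.7829, (cx,cy)=(0.2479,0.9688)
member 9 (4-6): L=1.5470, (cx,cy)=(1.0000,0.0000)
member 10 (5-6): L=2.8289, (cx,cy)=(0.3029,-0.9530)
solve A·x = −loads:
  F[0-1] = -1284.9077 N (compression)
  F[0-2] = +1791.9196 N (tension)
  F[1-2] = +1264.6561 N (tension)
  F[1-3] = -714.1228 N (compression)
  F[2-3] = -1310.8986 N (compression)
  F[2-4] = +2617.0794 N (tension)
  F[3-4] = +1280.9751 N (tension)
  F[3-5] = -1575.9202 N (compression)
  F[4-5] = +2837.8725 N (tension)
  F[4-6] = +872.2809 N (tension)
  F[5-6] = -2879.3753 N (compression)
  Rx@0 = -1418.3000 N
  Ry@0 = +1229.3885 N
  Ry@6 = +2744.0715 N

-1310.899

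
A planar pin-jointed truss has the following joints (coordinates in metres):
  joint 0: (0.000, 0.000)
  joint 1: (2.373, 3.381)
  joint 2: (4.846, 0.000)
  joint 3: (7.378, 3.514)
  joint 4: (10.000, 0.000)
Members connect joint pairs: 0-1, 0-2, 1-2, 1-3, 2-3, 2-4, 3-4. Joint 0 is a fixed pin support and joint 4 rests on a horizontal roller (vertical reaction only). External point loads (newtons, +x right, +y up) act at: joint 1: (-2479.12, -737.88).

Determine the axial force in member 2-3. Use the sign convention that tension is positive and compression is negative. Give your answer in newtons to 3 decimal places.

-849.772

N=5 nodes, M=7 members, R=3 reactions → 2N=10, M+R=10
member 0 (0-1): L=4.1307, (cx,cy)=(0.5745,0.8185)
member 1 (0-2): L=4.8460, (cx,cy)=(1.0000,0.0000)
member 2 (1-2): L=4.1889, (cx,cy)=(0.5904,-0.8071)
member 3 (1-3): L=5.0068, (cx,cy)=(0.9996,0.0266)
member 4 (2-3): L=4.3312, (cx,cy)=(0.5846,0.8113)
member 5 (2-4): L=5.1540, (cx,cy)=(1.0000,0.0000)
member 6 (3-4): L=4.3844, (cx,cy)=(0.5980,-0.8015)
solve A·x = −loads:
  F[0-1] = -1711.6021 N (compression)
  F[0-2] = -1495.8294 N (compression)
  F[1-2] = +854.1843 N (tension)
  F[1-3] = +991.8950 N (tension)
  F[2-3] = -849.7718 N (compression)
  F[2-4] = -494.7712 N (compression)
  F[3-4] = +827.3385 N (tension)
  Rx@0 = +2479.1200 N
  Ry@0 = +1400.9715 N
  Ry@4 = -663.0915 N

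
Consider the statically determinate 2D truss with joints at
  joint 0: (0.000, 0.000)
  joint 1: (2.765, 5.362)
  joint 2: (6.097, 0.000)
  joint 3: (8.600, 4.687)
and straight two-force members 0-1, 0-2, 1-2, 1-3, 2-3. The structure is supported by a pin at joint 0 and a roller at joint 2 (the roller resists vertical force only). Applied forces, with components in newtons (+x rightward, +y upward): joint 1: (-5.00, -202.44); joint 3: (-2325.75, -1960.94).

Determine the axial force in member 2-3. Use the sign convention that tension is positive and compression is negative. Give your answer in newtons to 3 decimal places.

N=4 nodes, M=5 members, R=3 reactions → 2N=8, M+R=8
member 0 (0-1): L=6.0329, (cx,cy)=(0.4583,0.8888)
member 1 (0-2): L=6.0970, (cx,cy)=(1.0000,0.0000)
member 2 (1-2): L=6.3129, (cx,cy)=(0.5278,-0.8494)
member 3 (1-3): L=5.8739, (cx,cy)=(0.9934,-0.1149)
member 4 (2-3): L=5.3135, (cx,cy)=(0.4711,0.8821)
solve A·x = −loads:
  F[0-1] = -1235.2774 N (compression)
  F[0-2] = -1764.6004 N (compression)
  F[1-2] = +1218.2721 N (tension)
  F[1-3] = -1212.1893 N (compression)
  F[2-3] = -2380.9596 N (compression)
  Rx@0 = +2330.7500 N
  Ry@0 = +1097.9002 N
  Ry@2 = +1065.4798 N

-2380.960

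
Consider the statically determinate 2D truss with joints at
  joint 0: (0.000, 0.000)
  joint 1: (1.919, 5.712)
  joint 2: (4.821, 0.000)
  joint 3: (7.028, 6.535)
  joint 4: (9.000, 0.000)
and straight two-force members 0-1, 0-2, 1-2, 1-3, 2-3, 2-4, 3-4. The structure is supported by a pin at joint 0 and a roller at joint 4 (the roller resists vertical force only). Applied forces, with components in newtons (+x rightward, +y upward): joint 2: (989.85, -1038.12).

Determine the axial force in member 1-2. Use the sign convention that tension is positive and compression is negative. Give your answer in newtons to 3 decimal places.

472.728

N=5 nodes, M=7 members, R=3 reactions → 2N=10, M+R=10
member 0 (0-1): L=6.0257, (cx,cy)=(0.3185,0.9479)
member 1 (0-2): L=4.8210, (cx,cy)=(1.0000,0.0000)
member 2 (1-2): L=6.4069, (cx,cy)=(0.4529,-0.8915)
member 3 (1-3): L=5.1749, (cx,cy)=(0.9873,0.1590)
member 4 (2-3): L=6.8976, (cx,cy)=(0.3200,0.9474)
member 5 (2-4): L=4.1790, (cx,cy)=(1.0000,0.0000)
member 6 (3-4): L=6.8261, (cx,cy)=(0.2889,-0.9574)
solve A·x = −loads:
  F[0-1] = -508.5099 N (compression)
  F[0-2] = +1151.7938 N (tension)
  F[1-2] = +472.7276 N (tension)
  F[1-3] = -380.9129 N (compression)
  F[2-3] = +650.8834 N (tension)
  F[2-4] = +167.8045 N (tension)
  F[3-4] = -580.8531 N (compression)
  Rx@0 = -989.8500 N
  Ry@0 = +482.0337 N
  Ry@4 = +556.0863 N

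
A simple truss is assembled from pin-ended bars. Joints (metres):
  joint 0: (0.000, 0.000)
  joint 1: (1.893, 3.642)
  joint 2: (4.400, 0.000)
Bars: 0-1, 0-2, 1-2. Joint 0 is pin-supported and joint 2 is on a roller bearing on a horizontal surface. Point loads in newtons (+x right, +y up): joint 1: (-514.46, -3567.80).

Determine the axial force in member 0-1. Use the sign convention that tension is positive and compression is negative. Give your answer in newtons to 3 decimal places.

N=3 nodes, M=3 members, R=3 reactions → 2N=6, M+R=6
member 0 (0-1): L=4.1046, (cx,cy)=(0.4612,0.8873)
member 1 (0-2): L=4.4000, (cx,cy)=(1.0000,0.0000)
member 2 (1-2): L=4.4214, (cx,cy)=(0.5670,-0.8237)
solve A·x = −loads:
  F[0-1] = -2770.9525 N (compression)
  F[0-2] = +763.4801 N (tension)
  F[1-2] = -1346.5052 N (compression)
  Rx@0 = +514.4600 N
  Ry@0 = +2458.6677 N
  Ry@2 = +1109.1323 N

-2770.953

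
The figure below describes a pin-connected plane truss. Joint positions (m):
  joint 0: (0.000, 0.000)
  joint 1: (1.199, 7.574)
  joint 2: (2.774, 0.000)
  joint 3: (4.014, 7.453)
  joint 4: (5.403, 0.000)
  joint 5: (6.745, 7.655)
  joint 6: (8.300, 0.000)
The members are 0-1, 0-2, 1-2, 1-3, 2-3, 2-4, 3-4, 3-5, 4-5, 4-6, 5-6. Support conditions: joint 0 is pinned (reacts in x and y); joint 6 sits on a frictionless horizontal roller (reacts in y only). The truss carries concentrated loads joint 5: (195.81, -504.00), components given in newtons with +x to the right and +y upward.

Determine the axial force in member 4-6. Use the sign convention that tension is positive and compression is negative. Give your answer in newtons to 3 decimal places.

N=7 nodes, M=11 members, R=3 reactions → 2N=14, M+R=14
member 0 (0-1): L=7.6683, (cx,cy)=(0.1564,0.9877)
member 1 (0-2): L=2.7740, (cx,cy)=(1.0000,0.0000)
member 2 (1-2): L=7.7360, (cx,cy)=(0.2036,-0.9791)
member 3 (1-3): L=2.8176, (cx,cy)=(0.9991,-0.0429)
member 4 (2-3): L=7.5554, (cx,cy)=(0.1641,0.9864)
member 5 (2-4): L=2.6290, (cx,cy)=(1.0000,0.0000)
member 6 (3-4): L=7.5813, (cx,cy)=(0.1832,-0.9831)
member 7 (3-5): L=2.7385, (cx,cy)=(0.9973,0.0738)
member 8 (4-5): L=7.7717, (cx,cy)=(0.1727,0.9850)
member 9 (4-6): L=2.8970, (cx,cy)=(1.0000,0.0000)
member 10 (5-6): L=7.8113, (cx,cy)=(0.1991,-0.9800)
solve A·x = −loads:
  F[0-1] = +87.2424 N (tension)
  F[0-2] = +182.1690 N (tension)
  F[1-2] = -89.4108 N (compression)
  F[1-3] = +31.8738 N (tension)
  F[2-3] = +88.7414 N (tension)
  F[2-4] = +149.4013 N (tension)
  F[3-4] = -83.0169 N (compression)
  F[3-5] = +61.7868 N (tension)
  F[4-5] = +82.8563 N (tension)
  F[4-6] = +119.8842 N (tension)
  F[5-6] = -602.2226 N (compression)
  Rx@0 = -195.8100 N
  Ry@0 = -86.1693 N
  Ry@6 = +590.1693 N

119.884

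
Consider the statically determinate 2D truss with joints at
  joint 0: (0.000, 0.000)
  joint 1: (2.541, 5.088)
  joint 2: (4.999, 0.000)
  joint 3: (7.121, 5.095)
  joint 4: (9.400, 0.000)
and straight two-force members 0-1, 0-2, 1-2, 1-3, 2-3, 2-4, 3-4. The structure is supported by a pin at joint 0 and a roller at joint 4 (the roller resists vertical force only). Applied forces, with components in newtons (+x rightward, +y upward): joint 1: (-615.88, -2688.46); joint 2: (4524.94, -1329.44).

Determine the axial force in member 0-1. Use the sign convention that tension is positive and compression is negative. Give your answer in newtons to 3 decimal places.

-3261.108

N=5 nodes, M=7 members, R=3 reactions → 2N=10, M+R=10
member 0 (0-1): L=5.6872, (cx,cy)=(0.4468,0.8946)
member 1 (0-2): L=4.9990, (cx,cy)=(1.0000,0.0000)
member 2 (1-2): L=5.6506, (cx,cy)=(0.4350,-0.9004)
member 3 (1-3): L=4.5800, (cx,cy)=(1.0000,0.0015)
member 4 (2-3): L=5.5192, (cx,cy)=(0.3845,0.9231)
member 5 (2-4): L=4.4010, (cx,cy)=(1.0000,0.0000)
member 6 (3-4): L=5.5815, (cx,cy)=(0.4083,-0.9128)
solve A·x = −loads:
  F[0-1] = -3261.1083 N (compression)
  F[0-2] = +5366.0956 N (tension)
  F[1-2] = +252.7654 N (tension)
  F[1-3] = -951.1088 N (compression)
  F[2-3] = +1193.5859 N (tension)
  F[2-4] = +492.2051 N (tension)
  F[3-4] = -1205.4544 N (compression)
  Rx@0 = -3909.0600 N
  Ry@0 = +2917.5117 N
  Ry@4 = +1100.3883 N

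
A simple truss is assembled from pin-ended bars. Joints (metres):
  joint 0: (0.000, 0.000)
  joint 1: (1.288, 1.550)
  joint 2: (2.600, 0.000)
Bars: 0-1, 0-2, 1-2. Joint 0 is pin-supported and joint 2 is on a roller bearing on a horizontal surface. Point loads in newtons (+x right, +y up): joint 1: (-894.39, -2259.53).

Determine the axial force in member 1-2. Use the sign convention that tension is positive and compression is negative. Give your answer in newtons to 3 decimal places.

N=3 nodes, M=3 members, R=3 reactions → 2N=6, M+R=6
member 0 (0-1): L=2.0153, (cx,cy)=(0.6391,0.7691)
member 1 (0-2): L=2.6000, (cx,cy)=(1.0000,0.0000)
member 2 (1-2): L=2.0307, (cx,cy)=(0.6461,-0.7633)
solve A·x = −loads:
  F[0-1] = -2175.7305 N (compression)
  F[0-2] = +496.1411 N (tension)
  F[1-2] = -767.9316 N (compression)
  Rx@0 = +894.3900 N
  Ry@0 = +1673.3876 N
  Ry@2 = +586.1424 N

-767.932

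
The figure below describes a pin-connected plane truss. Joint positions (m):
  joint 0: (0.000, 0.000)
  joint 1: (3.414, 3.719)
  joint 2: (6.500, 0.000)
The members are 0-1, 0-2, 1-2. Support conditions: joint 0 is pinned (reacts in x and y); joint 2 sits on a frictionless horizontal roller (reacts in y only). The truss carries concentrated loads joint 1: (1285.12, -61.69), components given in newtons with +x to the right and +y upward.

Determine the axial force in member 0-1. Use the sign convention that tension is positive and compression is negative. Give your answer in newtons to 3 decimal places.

958.365

N=3 nodes, M=3 members, R=3 reactions → 2N=6, M+R=6
member 0 (0-1): L=5.0484, (cx,cy)=(0.6763,0.7367)
member 1 (0-2): L=6.5000, (cx,cy)=(1.0000,0.0000)
member 2 (1-2): L=4.8326, (cx,cy)=(0.6386,-0.7696)
solve A·x = −loads:
  F[0-1] = +958.3653 N (tension)
  F[0-2] = +637.0220 N (tension)
  F[1-2] = -997.5678 N (compression)
  Rx@0 = -1285.1200 N
  Ry@0 = -705.9978 N
  Ry@2 = +767.6878 N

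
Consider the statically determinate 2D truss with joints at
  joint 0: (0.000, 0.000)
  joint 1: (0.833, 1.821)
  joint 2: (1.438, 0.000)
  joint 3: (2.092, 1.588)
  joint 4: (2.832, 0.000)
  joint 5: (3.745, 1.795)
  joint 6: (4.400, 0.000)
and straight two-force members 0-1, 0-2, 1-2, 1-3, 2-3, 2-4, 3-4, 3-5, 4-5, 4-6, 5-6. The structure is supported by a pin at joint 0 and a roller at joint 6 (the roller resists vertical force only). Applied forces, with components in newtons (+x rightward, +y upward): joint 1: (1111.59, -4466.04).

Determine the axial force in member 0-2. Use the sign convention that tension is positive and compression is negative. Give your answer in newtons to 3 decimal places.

N=7 nodes, M=11 members, R=3 reactions → 2N=14, M+R=14
member 0 (0-1): L=2.0025, (cx,cy)=(0.4160,0.9094)
member 1 (0-2): L=1.4380, (cx,cy)=(1.0000,0.0000)
member 2 (1-2): L=1.9189, (cx,cy)=(0.3153,-0.9490)
member 3 (1-3): L=1.2804, (cx,cy)=(0.9833,-0.1820)
member 4 (2-3): L=1.7174, (cx,cy)=(0.3808,0.9247)
member 5 (2-4): L=1.3940, (cx,cy)=(1.0000,0.0000)
member 6 (3-4): L=1.7520, (cx,cy)=(0.4224,-0.9064)
member 7 (3-5): L=1.6659, (cx,cy)=(0.9923,0.1243)
member 8 (4-5): L=2.0139, (cx,cy)=(0.4534,0.8913)
member 9 (4-6): L=1.5680, (cx,cy)=(1.0000,0.0000)
member 10 (5-6): L=1.9108, (cx,cy)=(0.3428,-0.9394)
solve A·x = −loads:
  F[0-1] = -3475.4654 N (compression)
  F[0-2] = +2557.3279 N (tension)
  F[1-2] = -934.4580 N (compression)
  F[1-3] = -2301.1257 N (compression)
  F[2-3] = +959.0576 N (tension)
  F[2-4] = +1897.4859 N (tension)
  F[3-4] = -1608.6197 N (compression)
  F[3-5] = -1227.5417 N (compression)
  F[4-5] = +1635.8515 N (tension)
  F[4-6] = +476.3982 N (tension)
  F[5-6] = -1389.7532 N (compression)
  Rx@0 = -1111.5900 N
  Ry@0 = +3160.4907 N
  Ry@6 = +1305.5493 N

2557.328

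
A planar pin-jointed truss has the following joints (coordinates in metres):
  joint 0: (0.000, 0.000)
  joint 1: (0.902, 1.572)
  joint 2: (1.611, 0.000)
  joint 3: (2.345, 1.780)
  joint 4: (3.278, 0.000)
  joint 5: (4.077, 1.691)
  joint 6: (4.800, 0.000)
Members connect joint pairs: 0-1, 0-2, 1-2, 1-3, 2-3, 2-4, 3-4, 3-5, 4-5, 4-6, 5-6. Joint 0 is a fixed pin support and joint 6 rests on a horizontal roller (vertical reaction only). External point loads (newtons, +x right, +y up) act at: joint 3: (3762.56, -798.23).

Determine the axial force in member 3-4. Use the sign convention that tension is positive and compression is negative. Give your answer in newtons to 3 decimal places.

N=7 nodes, M=11 members, R=3 reactions → 2N=14, M+R=14
member 0 (0-1): L=1.8124, (cx,cy)=(0.4977,0.8674)
member 1 (0-2): L=1.6110, (cx,cy)=(1.0000,0.0000)
member 2 (1-2): L=1.7245, (cx,cy)=(0.4111,-0.9116)
member 3 (1-3): L=1.4579, (cx,cy)=(0.9898,0.1427)
member 4 (2-3): L=1.9254, (cx,cy)=(0.3812,0.9245)
member 5 (2-4): L=1.6670, (cx,cy)=(1.0000,0.0000)
member 6 (3-4): L=2.0097, (cx,cy)=(0.4642,-0.8857)
member 7 (3-5): L=1.7343, (cx,cy)=(0.9987,-0.0513)
member 8 (4-5): L=1.8703, (cx,cy)=(0.4272,0.9042)
member 9 (4-6): L=1.5220, (cx,cy)=(1.0000,0.0000)
member 10 (5-6): L=1.8391, (cx,cy)=(0.3931,-0.9195)
solve A·x = −loads:
  F[0-1] = +1137.9617 N (tension)
  F[0-2] = +3196.2157 N (tension)
  F[1-2] = -932.5831 N (compression)
  F[1-3] = +959.5790 N (tension)
  F[2-3] = +919.5597 N (tension)
  F[2-4] = +2462.2426 N (tension)
  F[3-4] = -1924.6144 N (compression)
  F[3-5] = -1570.8127 N (compression)
  F[4-5] = +1885.3489 N (tension)
  F[4-6] = +763.2979 N (tension)
  F[5-6] = -1941.5833 N (compression)
  Rx@0 = -3762.5600 N
  Ry@0 = -987.0213 N
  Ry@6 = +1785.2513 N

-1924.614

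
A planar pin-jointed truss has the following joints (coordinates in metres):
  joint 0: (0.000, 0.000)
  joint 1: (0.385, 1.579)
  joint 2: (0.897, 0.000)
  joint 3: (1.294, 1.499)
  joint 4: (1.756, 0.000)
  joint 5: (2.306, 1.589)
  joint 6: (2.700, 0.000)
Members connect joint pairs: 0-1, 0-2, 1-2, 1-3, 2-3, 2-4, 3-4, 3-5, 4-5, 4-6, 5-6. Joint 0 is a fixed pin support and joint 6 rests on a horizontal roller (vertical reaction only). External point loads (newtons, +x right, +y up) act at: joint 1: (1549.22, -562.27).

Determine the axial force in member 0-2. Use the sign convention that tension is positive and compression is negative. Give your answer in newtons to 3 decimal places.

1445.859

N=7 nodes, M=11 members, R=3 reactions → 2N=14, M+R=14
member 0 (0-1): L=1.6253, (cx,cy)=(0.2369,0.9715)
member 1 (0-2): L=0.8970, (cx,cy)=(1.0000,0.0000)
member 2 (1-2): L=1.6599, (cx,cy)=(0.3084,-0.9512)
member 3 (1-3): L=0.9125, (cx,cy)=(0.9961,-0.0877)
member 4 (2-3): L=1.5507, (cx,cy)=(0.2560,0.9667)
member 5 (2-4): L=0.8590, (cx,cy)=(1.0000,0.0000)
member 6 (3-4): L=1.5686, (cx,cy)=(0.2945,-0.9556)
member 7 (3-5): L=1.0160, (cx,cy)=(0.9961,0.0886)
member 8 (4-5): L=1.6815, (cx,cy)=(0.3271,0.9450)
member 9 (4-6): L=0.9440, (cx,cy)=(1.0000,0.0000)
member 10 (5-6): L=1.6371, (cx,cy)=(0.2407,-0.9706)
solve A·x = −loads:
  F[0-1] = +436.3314 N (tension)
  F[0-2] = +1445.8595 N (tension)
  F[1-2] = -929.4857 N (compression)
  F[1-3] = -1163.6441 N (compression)
  F[2-3] = +914.6488 N (tension)
  F[2-4] = +924.9982 N (tension)
  F[3-4] = -1088.2127 N (compression)
  F[3-5] = -606.8686 N (compression)
  F[4-5] = +1100.4743 N (tension)
  F[4-6] = +244.5285 N (tension)
  F[5-6] = -1016.0462 N (compression)
  Rx@0 = -1549.2200 N
  Ry@0 = -423.9123 N
  Ry@6 = +986.1823 N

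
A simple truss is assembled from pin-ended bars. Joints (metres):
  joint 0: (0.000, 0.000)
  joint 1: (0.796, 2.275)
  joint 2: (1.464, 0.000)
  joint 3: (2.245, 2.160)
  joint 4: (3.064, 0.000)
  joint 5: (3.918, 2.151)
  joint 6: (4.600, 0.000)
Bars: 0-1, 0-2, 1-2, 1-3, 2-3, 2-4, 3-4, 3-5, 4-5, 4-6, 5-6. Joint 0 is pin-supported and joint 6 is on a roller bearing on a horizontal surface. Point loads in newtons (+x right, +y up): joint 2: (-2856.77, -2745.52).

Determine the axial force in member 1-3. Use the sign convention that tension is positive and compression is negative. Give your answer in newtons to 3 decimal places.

N=7 nodes, M=11 members, R=3 reactions → 2N=14, M+R=14
member 0 (0-1): L=2.4102, (cx,cy)=(0.3303,0.9439)
member 1 (0-2): L=1.4640, (cx,cy)=(1.0000,0.0000)
member 2 (1-2): L=2.3710, (cx,cy)=(0.2817,-0.9595)
member 3 (1-3): L=1.4536, (cx,cy)=(0.9969,-0.0791)
member 4 (2-3): L=2.2969, (cx,cy)=(0.3400,0.9404)
member 5 (2-4): L=1.6000, (cx,cy)=(1.0000,0.0000)
member 6 (3-4): L=2.3101, (cx,cy)=(0.3545,-0.9350)
member 7 (3-5): L=1.6730, (cx,cy)=(1.0000,-0.0054)
member 8 (4-5): L=2.3143, (cx,cy)=(0.3690,0.9294)
member 9 (4-6): L=1.5360, (cx,cy)=(1.0000,0.0000)
member 10 (5-6): L=2.2565, (cx,cy)=(0.3022,-0.9532)
solve A·x = −loads:
  F[0-1] = -1982.9928 N (compression)
  F[0-2] = -2201.8707 N (compression)
  F[1-2] = +2052.7545 N (tension)
  F[1-3] = -1237.1047 N (compression)
  F[2-3] = +825.0790 N (tension)
  F[2-4] = +952.6755 N (tension)
  F[3-4] = -930.9122 N (compression)
  F[3-5] = -622.6419 N (compression)
  F[4-5] = +936.5361 N (tension)
  F[4-6] = +277.0460 N (tension)
  F[5-6] = -916.6603 N (compression)
  Rx@0 = +2856.7700 N
  Ry@0 = +1871.7284 N
  Ry@6 = +873.7916 N

-1237.105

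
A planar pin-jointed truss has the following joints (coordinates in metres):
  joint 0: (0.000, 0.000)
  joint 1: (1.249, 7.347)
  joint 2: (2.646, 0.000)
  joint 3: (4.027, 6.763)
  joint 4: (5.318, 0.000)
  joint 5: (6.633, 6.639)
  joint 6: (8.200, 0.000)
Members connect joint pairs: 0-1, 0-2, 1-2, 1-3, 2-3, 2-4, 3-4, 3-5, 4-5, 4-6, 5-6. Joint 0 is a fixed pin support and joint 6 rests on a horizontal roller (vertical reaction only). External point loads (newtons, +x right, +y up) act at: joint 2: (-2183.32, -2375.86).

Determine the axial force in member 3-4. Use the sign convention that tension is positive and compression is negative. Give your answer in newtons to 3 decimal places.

-764.522

N=7 nodes, M=11 members, R=3 reactions → 2N=14, M+R=14
member 0 (0-1): L=7.4524, (cx,cy)=(0.1676,0.9859)
member 1 (0-2): L=2.6460, (cx,cy)=(1.0000,0.0000)
member 2 (1-2): L=7.4786, (cx,cy)=(0.1868,-0.9824)
member 3 (1-3): L=2.8387, (cx,cy)=(0.9786,-0.2057)
member 4 (2-3): L=6.9026, (cx,cy)=(0.2001,0.9798)
member 5 (2-4): L=2.6720, (cx,cy)=(1.0000,0.0000)
member 6 (3-4): L=6.8851, (cx,cy)=(0.1875,-0.9823)
member 7 (3-5): L=2.6089, (cx,cy)=(0.9989,-0.0475)
member 8 (4-5): L=6.7680, (cx,cy)=(0.1943,0.9809)
member 9 (4-6): L=2.8820, (cx,cy)=(1.0000,0.0000)
member 10 (5-6): L=6.8214, (cx,cy)=(0.2297,-0.9733)
solve A·x = −loads:
  F[0-1] = -1632.2984 N (compression)
  F[0-2] = -1909.7520 N (compression)
  F[1-2] = +1767.2251 N (tension)
  F[1-3] = -616.8787 N (compression)
  F[2-3] = +652.9428 N (tension)
  F[2-4] = +473.0487 N (tension)
  F[3-4] = -764.5216 N (compression)
  F[3-5] = -330.0694 N (compression)
  F[4-5] = +765.5510 N (tension)
  F[4-6] = +180.9519 N (tension)
  F[5-6] = -787.7150 N (compression)
  Rx@0 = +2183.3200 N
  Ry@0 = +1609.2105 N
  Ry@6 = +766.6495 N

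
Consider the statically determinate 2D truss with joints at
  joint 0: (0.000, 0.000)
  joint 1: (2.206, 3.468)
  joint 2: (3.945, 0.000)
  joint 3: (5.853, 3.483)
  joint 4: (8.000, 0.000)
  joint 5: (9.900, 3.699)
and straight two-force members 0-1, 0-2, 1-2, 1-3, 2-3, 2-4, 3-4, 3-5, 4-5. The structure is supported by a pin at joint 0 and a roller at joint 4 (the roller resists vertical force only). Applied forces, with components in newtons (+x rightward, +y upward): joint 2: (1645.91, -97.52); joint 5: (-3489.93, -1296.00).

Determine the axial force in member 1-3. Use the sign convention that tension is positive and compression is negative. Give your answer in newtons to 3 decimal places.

-1538.537

N=6 nodes, M=9 members, R=3 reactions → 2N=12, M+R=12
member 0 (0-1): L=4.1102, (cx,cy)=(0.5367,0.8438)
member 1 (0-2): L=3.9450, (cx,cy)=(1.0000,0.0000)
member 2 (1-2): L=3.8796, (cx,cy)=(0.4482,-0.8939)
member 3 (1-3): L=3.6470, (cx,cy)=(1.0000,0.0041)
member 4 (2-3): L=3.9714, (cx,cy)=(0.4804,0.8770)
member 5 (2-4): L=4.0550, (cx,cy)=(1.0000,0.0000)
member 6 (3-4): L=4.0916, (cx,cy)=(0.5247,-0.8513)
member 7 (3-5): L=4.0528, (cx,cy)=(0.9986,0.0533)
member 8 (4-5): L=4.1584, (cx,cy)=(0.4569,0.8895)
solve A·x = −loads:
  F[0-1] = -1606.2437 N (compression)
  F[0-2] = -981.9200 N (compression)
  F[1-2] = +1509.0527 N (tension)
  F[1-3] = -1538.5373 N (compression)
  F[2-3] = -1426.9086 N (compression)
  F[2-4] = -1265.8629 N (compression)
  F[3-4] = +1295.4626 N (tension)
  F[3-5] = -2907.9789 N (compression)
  F[4-5] = -1282.7339 N (compression)
  Rx@0 = +1844.0200 N
  Ry@0 = +1355.2868 N
  Ry@4 = +38.2332 N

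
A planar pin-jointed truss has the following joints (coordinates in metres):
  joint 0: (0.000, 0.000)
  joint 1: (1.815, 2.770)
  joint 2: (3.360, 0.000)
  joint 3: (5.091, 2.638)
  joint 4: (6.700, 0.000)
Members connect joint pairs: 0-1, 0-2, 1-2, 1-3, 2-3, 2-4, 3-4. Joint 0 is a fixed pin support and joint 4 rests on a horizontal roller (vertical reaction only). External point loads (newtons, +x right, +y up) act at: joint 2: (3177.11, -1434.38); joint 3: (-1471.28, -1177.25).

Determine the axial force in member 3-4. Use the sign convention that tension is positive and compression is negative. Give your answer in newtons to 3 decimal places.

-1211.831

N=5 nodes, M=7 members, R=3 reactions → 2N=10, M+R=10
member 0 (0-1): L=3.3117, (cx,cy)=(0.5481,0.8364)
member 1 (0-2): L=3.3600, (cx,cy)=(1.0000,0.0000)
member 2 (1-2): L=3.1717, (cx,cy)=(0.4871,-0.8733)
member 3 (1-3): L=3.2787, (cx,cy)=(0.9992,-0.0403)
member 4 (2-3): L=3.1552, (cx,cy)=(0.5486,0.8361)
member 5 (2-4): L=3.3400, (cx,cy)=(1.0000,0.0000)
member 6 (3-4): L=3.0900, (cx,cy)=(0.5207,-0.8537)
solve A·x = −loads:
  F[0-1] = -1885.4419 N (compression)
  F[0-2] = +2739.1704 N (tension)
  F[1-2] = +1896.0641 N (tension)
  F[1-3] = -1958.5287 N (compression)
  F[2-3] = -264.9582 N (compression)
  F[2-4] = +631.0208 N (tension)
  F[3-4] = -1211.8313 N (compression)
  Rx@0 = -1705.8300 N
  Ry@0 = +1577.0539 N
  Ry@4 = +1034.5761 N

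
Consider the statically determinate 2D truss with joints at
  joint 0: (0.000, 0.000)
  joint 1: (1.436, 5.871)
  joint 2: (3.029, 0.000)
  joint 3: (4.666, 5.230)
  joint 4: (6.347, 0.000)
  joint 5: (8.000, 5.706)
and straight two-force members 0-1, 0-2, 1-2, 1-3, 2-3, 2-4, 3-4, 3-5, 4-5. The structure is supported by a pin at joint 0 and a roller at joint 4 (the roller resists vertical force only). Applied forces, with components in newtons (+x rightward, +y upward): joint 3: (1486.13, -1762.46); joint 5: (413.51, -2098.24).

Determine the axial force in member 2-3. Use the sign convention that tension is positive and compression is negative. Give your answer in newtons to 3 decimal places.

N=6 nodes, M=9 members, R=3 reactions → 2N=12, M+R=12
member 0 (0-1): L=6.0441, (cx,cy)=(0.2376,0.9714)
member 1 (0-2): L=3.0290, (cx,cy)=(1.0000,0.0000)
member 2 (1-2): L=6.0833, (cx,cy)=(0.2619,-0.9651)
member 3 (1-3): L=3.2930, (cx,cy)=(0.9809,-0.1947)
member 4 (2-3): L=5.4802, (cx,cy)=(0.2987,0.9543)
member 5 (2-4): L=3.3180, (cx,cy)=(1.0000,0.0000)
member 6 (3-4): L=5.4935, (cx,cy)=(0.3060,-0.9520)
member 7 (3-5): L=3.3678, (cx,cy)=(0.9900,0.1413)
member 8 (4-5): L=5.9406, (cx,cy)=(0.2783,0.9605)
solve A·x = −loads:
  F[0-1] = +1725.4170 N (tension)
  F[0-2] = +1489.7010 N (tension)
  F[1-2] = -1924.5360 N (compression)
  F[1-3] = +931.7308 N (tension)
  F[2-3] = +1946.2365 N (tension)
  F[2-4] = +404.3688 N (tension)
  F[3-4] = -3451.9403 N (compression)
  F[3-5] = +1076.2298 N (tension)
  F[4-5] = -2342.8787 N (compression)
  Rx@0 = -1899.6400 N
  Ry@0 = -1676.0113 N
  Ry@4 = +5536.7113 N

1946.237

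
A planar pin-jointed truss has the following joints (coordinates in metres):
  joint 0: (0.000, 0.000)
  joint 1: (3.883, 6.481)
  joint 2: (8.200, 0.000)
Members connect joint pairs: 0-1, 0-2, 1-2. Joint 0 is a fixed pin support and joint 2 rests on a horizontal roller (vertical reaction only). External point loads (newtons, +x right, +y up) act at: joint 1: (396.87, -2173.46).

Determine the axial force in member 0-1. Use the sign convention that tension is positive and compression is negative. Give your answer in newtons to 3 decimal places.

-968.239

N=3 nodes, M=3 members, R=3 reactions → 2N=6, M+R=6
member 0 (0-1): L=7.5552, (cx,cy)=(0.5140,0.8578)
member 1 (0-2): L=8.2000, (cx,cy)=(1.0000,0.0000)
member 2 (1-2): L=7.7872, (cx,cy)=(0.5544,-0.8323)
solve A·x = −loads:
  F[0-1] = -968.2392 N (compression)
  F[0-2] = +894.4971 N (tension)
  F[1-2] = -1613.5260 N (compression)
  Rx@0 = -396.8700 N
  Ry@0 = +830.5747 N
  Ry@2 = +1342.8853 N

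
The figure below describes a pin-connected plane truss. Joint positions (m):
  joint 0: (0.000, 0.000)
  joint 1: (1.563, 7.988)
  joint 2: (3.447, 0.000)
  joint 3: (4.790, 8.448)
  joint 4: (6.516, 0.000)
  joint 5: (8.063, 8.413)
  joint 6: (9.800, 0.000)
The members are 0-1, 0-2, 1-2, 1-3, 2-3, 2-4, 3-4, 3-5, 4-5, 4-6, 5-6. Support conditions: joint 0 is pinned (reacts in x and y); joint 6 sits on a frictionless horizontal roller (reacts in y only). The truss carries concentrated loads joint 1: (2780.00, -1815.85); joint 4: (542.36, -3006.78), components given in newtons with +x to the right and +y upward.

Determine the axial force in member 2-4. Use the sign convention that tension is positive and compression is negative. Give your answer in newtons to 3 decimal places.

N=7 nodes, M=11 members, R=3 reactions → 2N=14, M+R=14
member 0 (0-1): L=8.1395, (cx,cy)=(0.1920,0.9814)
member 1 (0-2): L=3.4470, (cx,cy)=(1.0000,0.0000)
member 2 (1-2): L=8.2072, (cx,cy)=(0.2296,-0.9733)
member 3 (1-3): L=3.2596, (cx,cy)=(0.9900,0.1411)
member 4 (2-3): L=8.5541, (cx,cy)=(0.1570,0.9876)
member 5 (2-4): L=3.0690, (cx,cy)=(1.0000,0.0000)
member 6 (3-4): L=8.6225, (cx,cy)=(0.2002,-0.9798)
member 7 (3-5): L=3.2732, (cx,cy)=(0.9999,-0.0107)
member 8 (4-5): L=8.5541, (cx,cy)=(0.1808,0.9835)
member 9 (4-6): L=3.2840, (cx,cy)=(1.0000,0.0000)
member 10 (5-6): L=8.5904, (cx,cy)=(0.2022,-0.9793)
solve A·x = −loads:
  F[0-1] = -272.9139 N (compression)
  F[0-2] = +3374.7669 N (tension)
  F[1-2] = -1940.0913 N (compression)
  F[1-3] = -2411.1784 N (compression)
  F[2-3] = +1911.9940 N (tension)
  F[2-4] = +2629.2233 N (tension)
  F[3-4] = -1560.6261 N (compression)
  F[3-5] = -1774.5686 N (compression)
  F[4-5] = +4611.8662 N (tension)
  F[4-6] = +940.4112 N (tension)
  F[5-6] = -4650.8635 N (compression)
  Rx@0 = -3322.3600 N
  Ry@0 = +267.8349 N
  Ry@6 = +4554.7951 N

2629.223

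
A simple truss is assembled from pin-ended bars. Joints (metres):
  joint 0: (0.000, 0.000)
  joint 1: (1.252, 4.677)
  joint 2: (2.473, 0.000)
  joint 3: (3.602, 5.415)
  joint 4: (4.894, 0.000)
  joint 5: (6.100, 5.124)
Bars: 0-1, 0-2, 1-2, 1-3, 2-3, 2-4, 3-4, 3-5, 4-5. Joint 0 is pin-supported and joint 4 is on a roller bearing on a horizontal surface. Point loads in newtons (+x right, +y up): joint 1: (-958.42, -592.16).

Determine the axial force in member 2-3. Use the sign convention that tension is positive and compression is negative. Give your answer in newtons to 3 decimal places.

N=6 nodes, M=9 members, R=3 reactions → 2N=12, M+R=12
member 0 (0-1): L=4.8417, (cx,cy)=(0.2586,0.9660)
member 1 (0-2): L=2.4730, (cx,cy)=(1.0000,0.0000)
member 2 (1-2): L=4.8338, (cx,cy)=(0.2526,-0.9676)
member 3 (1-3): L=2.4632, (cx,cy)=(0.9541,0.2996)
member 4 (2-3): L=5.5314, (cx,cy)=(0.2041,0.9789)
member 5 (2-4): L=2.4210, (cx,cy)=(1.0000,0.0000)
member 6 (3-4): L=5.5670, (cx,cy)=(0.2321,-0.9727)
member 7 (3-5): L=2.5149, (cx,cy)=(0.9933,-0.1157)
member 8 (4-5): L=5.2640, (cx,cy)=(0.2291,0.9734)
solve A·x = −loads:
  F[0-1] = -1404.3608 N (compression)
  F[0-2] = -595.2690 N (compression)
  F[1-2] = +908.7563 N (tension)
  F[1-3] = +383.3284 N (tension)
  F[2-3] = -898.1944 N (compression)
  F[2-4] = -182.3916 N (compression)
  F[3-4] = +785.8931 N (tension)
  F[3-5] = +0.0000 N (tension)
  F[4-5] = -0.0000 N (compression)
  Rx@0 = +958.4200 N
  Ry@0 = +1356.5952 N
  Ry@4 = -764.4352 N

-898.194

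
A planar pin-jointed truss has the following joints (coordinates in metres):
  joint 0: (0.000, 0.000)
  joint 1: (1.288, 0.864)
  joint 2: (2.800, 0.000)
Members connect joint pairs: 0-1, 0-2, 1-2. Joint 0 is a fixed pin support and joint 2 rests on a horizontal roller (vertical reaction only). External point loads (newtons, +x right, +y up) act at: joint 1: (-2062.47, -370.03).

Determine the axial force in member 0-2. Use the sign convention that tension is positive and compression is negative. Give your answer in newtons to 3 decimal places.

N=3 nodes, M=3 members, R=3 reactions → 2N=6, M+R=6
member 0 (0-1): L=1.5509, (cx,cy)=(0.8305,0.5571)
member 1 (0-2): L=2.8000, (cx,cy)=(1.0000,0.0000)
member 2 (1-2): L=1.7414, (cx,cy)=(0.8682,-0.4961)
solve A·x = −loads:
  F[0-1] = -1501.1087 N (compression)
  F[0-2] = -815.8596 N (compression)
  F[1-2] = +939.6673 N (tension)
  Rx@0 = +2062.4700 N
  Ry@0 = +836.2355 N
  Ry@2 = -466.2055 N

-815.860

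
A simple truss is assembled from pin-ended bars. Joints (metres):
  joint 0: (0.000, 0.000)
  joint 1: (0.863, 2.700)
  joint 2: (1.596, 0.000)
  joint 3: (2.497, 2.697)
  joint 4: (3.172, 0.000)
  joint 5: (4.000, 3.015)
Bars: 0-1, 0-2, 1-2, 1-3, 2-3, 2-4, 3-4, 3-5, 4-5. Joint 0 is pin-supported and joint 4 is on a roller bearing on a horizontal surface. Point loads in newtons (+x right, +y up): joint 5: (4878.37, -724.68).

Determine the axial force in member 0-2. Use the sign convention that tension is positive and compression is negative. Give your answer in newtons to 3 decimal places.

3335.812

N=6 nodes, M=9 members, R=3 reactions → 2N=12, M+R=12
member 0 (0-1): L=2.8346, (cx,cy)=(0.3045,0.9525)
member 1 (0-2): L=1.5960, (cx,cy)=(1.0000,0.0000)
member 2 (1-2): L=2.7977, (cx,cy)=(0.2620,-0.9651)
member 3 (1-3): L=1.6340, (cx,cy)=(1.0000,-0.0018)
member 4 (2-3): L=2.8435, (cx,cy)=(0.3169,0.9485)
member 5 (2-4): L=1.5760, (cx,cy)=(1.0000,0.0000)
member 6 (3-4): L=2.7802, (cx,cy)=(0.2428,-0.9701)
member 7 (3-5): L=1.5363, (cx,cy)=(0.9783,0.2070)
member 8 (4-5): L=3.1266, (cx,cy)=(0.2648,0.9643)
solve A·x = −loads:
  F[0-1] = +5066.6080 N (tension)
  F[0-2] = +3335.8124 N (tension)
  F[1-2] = -5006.1931 N (compression)
  F[1-3] = +2854.1760 N (tension)
  F[2-3] = +5093.7910 N (tension)
  F[2-4] = +410.1766 N (tension)
  F[3-4] = -3799.2277 N (compression)
  F[3-5] = +5509.9398 N (tension)
  F[4-5] = -1934.2659 N (compression)
  Rx@0 = -4878.3700 N
  Ry@0 = -4826.0784 N
  Ry@4 = +5550.7584 N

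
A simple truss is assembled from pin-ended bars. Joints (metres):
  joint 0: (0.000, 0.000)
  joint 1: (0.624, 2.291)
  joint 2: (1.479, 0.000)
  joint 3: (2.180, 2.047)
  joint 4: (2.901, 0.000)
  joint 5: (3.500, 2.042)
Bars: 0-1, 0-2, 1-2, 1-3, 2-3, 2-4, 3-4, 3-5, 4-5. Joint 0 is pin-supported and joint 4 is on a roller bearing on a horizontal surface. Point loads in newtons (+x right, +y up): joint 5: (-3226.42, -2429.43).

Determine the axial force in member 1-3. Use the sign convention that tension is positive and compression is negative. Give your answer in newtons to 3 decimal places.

N=6 nodes, M=9 members, R=3 reactions → 2N=12, M+R=12
member 0 (0-1): L=2.3745, (cx,cy)=(0.2628,0.9649)
member 1 (0-2): L=1.4790, (cx,cy)=(1.0000,0.0000)
member 2 (1-2): L=2.4453, (cx,cy)=(0.3496,-0.9369)
member 3 (1-3): L=1.5750, (cx,cy)=(0.9879,-0.1549)
member 4 (2-3): L=2.1637, (cx,cy)=(0.3240,0.9461)
member 5 (2-4): L=1.4220, (cx,cy)=(1.0000,0.0000)
member 6 (3-4): L=2.1703, (cx,cy)=(0.3322,-0.9432)
member 7 (3-5): L=1.3200, (cx,cy)=(1.0000,-0.0038)
member 8 (4-5): L=2.1280, (cx,cy)=(0.2815,0.9596)
solve A·x = −loads:
  F[0-1] = -1833.8906 N (compression)
  F[0-2] = -2744.4797 N (compression)
  F[1-2] = +2091.7150 N (tension)
  F[1-3] = -1228.1231 N (compression)
  F[2-3] = -2071.4166 N (compression)
  F[2-4] = -1342.0229 N (compression)
  F[3-4] = +1886.0662 N (tension)
  F[3-5] = -2510.9993 N (compression)
  F[4-5] = -2541.7095 N (compression)
  Rx@0 = +3226.4200 N
  Ry@0 = +1769.4316 N
  Ry@4 = +659.9984 N

-1228.123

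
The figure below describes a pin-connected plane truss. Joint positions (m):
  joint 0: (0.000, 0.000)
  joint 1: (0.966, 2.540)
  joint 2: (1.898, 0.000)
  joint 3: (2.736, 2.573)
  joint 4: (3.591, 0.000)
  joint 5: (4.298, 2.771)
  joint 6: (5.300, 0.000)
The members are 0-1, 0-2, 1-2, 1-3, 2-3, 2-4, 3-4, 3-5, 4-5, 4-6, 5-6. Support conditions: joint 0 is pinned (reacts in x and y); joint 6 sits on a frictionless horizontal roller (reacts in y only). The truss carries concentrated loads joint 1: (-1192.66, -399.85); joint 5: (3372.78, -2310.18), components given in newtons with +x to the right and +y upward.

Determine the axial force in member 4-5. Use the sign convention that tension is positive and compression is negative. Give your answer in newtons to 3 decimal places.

580.452

N=7 nodes, M=11 members, R=3 reactions → 2N=14, M+R=14
member 0 (0-1): L=2.7175, (cx,cy)=(0.3555,0.9347)
member 1 (0-2): L=1.8980, (cx,cy)=(1.0000,0.0000)
member 2 (1-2): L=2.7056, (cx,cy)=(0.3445,-0.9388)
member 3 (1-3): L=1.7703, (cx,cy)=(0.9998,0.0186)
member 4 (2-3): L=2.7060, (cx,cy)=(0.3097,0.9508)
member 5 (2-4): L=1.6930, (cx,cy)=(1.0000,0.0000)
member 6 (3-4): L=2.7113, (cx,cy)=(0.3153,-0.9490)
member 7 (3-5): L=1.5745, (cx,cy)=(0.9921,0.1258)
member 8 (4-5): L=2.8598, (cx,cy)=(0.2472,0.9690)
member 9 (4-6): L=1.7090, (cx,cy)=(1.0000,0.0000)
member 10 (5-6): L=2.9466, (cx,cy)=(0.3401,-0.9404)
solve A·x = −loads:
  F[0-1] = +458.0021 N (tension)
  F[0-2] = +2017.3117 N (tension)
  F[1-2] = -849.1859 N (compression)
  F[1-3] = +1648.2753 N (tension)
  F[2-3] = +838.4291 N (tension)
  F[2-4] = +1465.1470 N (tension)
  F[3-4] = -592.6739 N (compression)
  F[3-5] = +2111.2889 N (tension)
  F[4-5] = +580.4525 N (tension)
  F[4-6] = +1134.7507 N (tension)
  F[5-6] = -3336.9813 N (compression)
  Rx@0 = -2180.1200 N
  Ry@0 = -428.0881 N
  Ry@6 = +3138.1181 N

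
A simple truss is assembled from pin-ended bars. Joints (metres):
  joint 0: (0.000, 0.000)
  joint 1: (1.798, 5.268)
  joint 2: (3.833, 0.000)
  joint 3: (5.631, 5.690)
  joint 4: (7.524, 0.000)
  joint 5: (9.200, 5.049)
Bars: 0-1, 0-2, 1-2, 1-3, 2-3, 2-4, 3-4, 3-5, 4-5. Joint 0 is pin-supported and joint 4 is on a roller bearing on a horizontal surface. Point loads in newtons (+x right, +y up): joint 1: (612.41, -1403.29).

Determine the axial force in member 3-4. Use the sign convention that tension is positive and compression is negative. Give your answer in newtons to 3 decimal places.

N=6 nodes, M=9 members, R=3 reactions → 2N=12, M+R=12
member 0 (0-1): L=5.5664, (cx,cy)=(0.3230,0.9464)
member 1 (0-2): L=3.8330, (cx,cy)=(1.0000,0.0000)
member 2 (1-2): L=5.6474, (cx,cy)=(0.3603,-0.9328)
member 3 (1-3): L=3.8562, (cx,cy)=(0.9940,0.1094)
member 4 (2-3): L=5.9673, (cx,cy)=(0.3013,0.9535)
member 5 (2-4): L=3.6910, (cx,cy)=(1.0000,0.0000)
member 6 (3-4): L=5.9966, (cx,cy)=(0.3157,-0.9489)
member 7 (3-5): L=3.6261, (cx,cy)=(0.9843,-0.1768)
member 8 (4-5): L=5.3199, (cx,cy)=(0.3150,0.9491)
solve A·x = −loads:
  F[0-1] = -675.3657 N (compression)
  F[0-2] = +830.5602 N (tension)
  F[1-2] = -879.7692 N (compression)
  F[1-3] = -516.6443 N (compression)
  F[2-3] = +860.6638 N (tension)
  F[2-4] = +254.2166 N (tension)
  F[3-4] = -805.3050 N (compression)
  F[3-5] = -0.0000 N (tension)
  F[4-5] = +0.0000 N (tension)
  Rx@0 = -612.4100 N
  Ry@0 = +639.1630 N
  Ry@4 = +764.1270 N

-805.305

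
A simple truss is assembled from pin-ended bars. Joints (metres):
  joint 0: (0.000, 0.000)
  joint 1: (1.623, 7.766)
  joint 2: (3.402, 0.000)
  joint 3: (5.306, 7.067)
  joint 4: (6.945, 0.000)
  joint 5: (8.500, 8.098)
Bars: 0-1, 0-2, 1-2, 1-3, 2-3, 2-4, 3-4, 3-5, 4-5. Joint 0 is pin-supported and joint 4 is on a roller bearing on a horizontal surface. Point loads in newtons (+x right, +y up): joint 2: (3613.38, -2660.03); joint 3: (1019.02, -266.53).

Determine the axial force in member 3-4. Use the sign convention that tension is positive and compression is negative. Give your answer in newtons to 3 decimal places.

-2611.074

N=6 nodes, M=9 members, R=3 reactions → 2N=12, M+R=12
member 0 (0-1): L=7.9338, (cx,cy)=(0.2046,0.9789)
member 1 (0-2): L=3.4020, (cx,cy)=(1.0000,0.0000)
member 2 (1-2): L=7.9672, (cx,cy)=(0.2233,-0.9748)
member 3 (1-3): L=3.7487, (cx,cy)=(0.9825,-0.1865)
member 4 (2-3): L=7.3190, (cx,cy)=(0.2601,0.9656)
member 5 (2-4): L=3.5430, (cx,cy)=(1.0000,0.0000)
member 6 (3-4): L=7.2546, (cx,cy)=(0.2259,-0.9741)
member 7 (3-5): L=3.3563, (cx,cy)=(0.9516,0.3072)
member 8 (4-5): L=8.2459, (cx,cy)=(0.1886,0.9821)
solve A·x = −loads:
  F[0-1] = -391.2716 N (compression)
  F[0-2] = +4712.4418 N (tension)
  F[1-2] = +427.0697 N (tension)
  F[1-3] = -178.5340 N (compression)
  F[2-3] = +2323.7508 N (tension)
  F[2-4] = +589.9108 N (tension)
  F[3-4] = -2611.0739 N (compression)
  F[3-5] = -0.0000 N (tension)
  F[4-5] = -0.0000 N (tension)
  Rx@0 = -4632.4000 N
  Ry@0 = +382.9971 N
  Ry@4 = +2543.5629 N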